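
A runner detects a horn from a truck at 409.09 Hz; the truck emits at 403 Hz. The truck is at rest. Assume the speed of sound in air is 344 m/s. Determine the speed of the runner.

f' > f, so the runner is approaching.
f' = f · (v + v_o)/v ⇒ v_o = v · |f'/f − 1|.
v_o = 344 × |409.09/403 − 1| = 344 × 0.01511 ≈ 5.2 m/s.

5.2 m/s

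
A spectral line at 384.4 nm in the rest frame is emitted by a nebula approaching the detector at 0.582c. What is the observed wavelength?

Relativistic Doppler for wavelength: λ' = λ₀ · √((1 − β)/(1 + β)).
λ' = 384.4 × √(0.4180/1.5820) = 384.4 × 0.51403 ≈ 197.6 nm.

197.6 nm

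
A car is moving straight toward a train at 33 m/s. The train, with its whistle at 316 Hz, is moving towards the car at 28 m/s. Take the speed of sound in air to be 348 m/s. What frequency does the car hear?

With source approaching and observer approaching, f' = f · (v + v_o)/(v − v_s).
f' = 316 × (348 + 33)/(348 − 28) = 316 × 381/320 ≈ 376 Hz.

376 Hz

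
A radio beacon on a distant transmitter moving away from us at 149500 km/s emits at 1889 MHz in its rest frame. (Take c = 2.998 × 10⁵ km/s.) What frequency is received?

β = v/c = 149500/299800 = 0.4987.
Relativistic Doppler for frequency: f' = f₀ · √((1 − β)/(1 + β)).
f' = 1889 × √(0.5013/1.4987) = 1889 × 0.57838 ≈ 1092.6 MHz.

1092.6 MHz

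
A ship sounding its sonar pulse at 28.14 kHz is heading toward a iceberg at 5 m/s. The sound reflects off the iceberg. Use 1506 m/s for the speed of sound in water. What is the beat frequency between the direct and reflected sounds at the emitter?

187 Hz

The iceberg receives the sound from a moving source: f₁ = f₀ · v/(v − v_e) = 28.14 × 1506/1501 ≈ 28.2337 kHz.
On the return leg the ship is a moving observer: f₂ = f₁ · (v + v_e)/v = 28.2337 × 1511/1506 ≈ 28.3275 kHz.
Beat against the emitted tone (with f₀ = 28140 Hz): |f₂ − f₀| = 2v_e·f₀/(v − v_e) = 2 × 5 × 28140/1501 ≈ 187 Hz.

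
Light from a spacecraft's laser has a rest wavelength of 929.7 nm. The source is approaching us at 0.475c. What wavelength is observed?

Relativistic Doppler for wavelength: λ' = λ₀ · √((1 − β)/(1 + β)).
λ' = 929.7 × √(0.5250/1.4750) = 929.7 × 0.59660 ≈ 554.7 nm.

554.7 nm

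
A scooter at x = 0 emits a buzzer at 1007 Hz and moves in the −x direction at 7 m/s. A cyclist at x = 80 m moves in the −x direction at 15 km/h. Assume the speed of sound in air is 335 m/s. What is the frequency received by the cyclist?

999 Hz

15 km/h = 4.167 m/s.
The observer lies on the +x side, so the source is heading away from the observer and the observer is heading toward the source.
With source receding and observer approaching, f' = f · (v + v_o)/(v + v_s).
f' = 1007 × (335 + 4.167)/(335 + 7) = 1007 × 339.17/342 ≈ 999 Hz.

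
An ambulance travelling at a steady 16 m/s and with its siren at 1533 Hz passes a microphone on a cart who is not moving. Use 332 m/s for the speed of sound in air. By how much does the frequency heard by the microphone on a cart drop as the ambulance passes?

Approaching: f₁ = f · v/(v − v_s) = 1533 × 332/316 ≈ 1611 Hz.
Receding: f₂ = f · v/(v + v_s) = 1533 × 332/348 ≈ 1463 Hz.
Drop: f₁ − f₂ = 2f·v·v_s/(v² − v_s²) = 2 × 1533 × 332 × 16/(332² − 16²) ≈ 148 Hz.

148 Hz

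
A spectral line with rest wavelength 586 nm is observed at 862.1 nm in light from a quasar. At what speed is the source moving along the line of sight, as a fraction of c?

0.368

λ'/λ₀ = 1.4712 > 1 (redshift), so the source is receding.
λ'/λ₀ = √((1 + β)/(1 − β)) for a receding source ⇒ β = (r² − 1)/(r² + 1) with r = λ'/λ₀.
β = (2.1643 − 1)/(2.1643 + 1) ≈ 0.368.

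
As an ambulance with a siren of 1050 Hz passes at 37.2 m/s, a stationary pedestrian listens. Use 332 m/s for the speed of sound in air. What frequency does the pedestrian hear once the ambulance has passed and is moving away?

Receding: f₂ = f · v/(v + v_s) = 1050 × 332/369.2 ≈ 944 Hz.

944 Hz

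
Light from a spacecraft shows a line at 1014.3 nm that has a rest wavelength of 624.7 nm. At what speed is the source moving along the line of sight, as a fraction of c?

λ'/λ₀ = 1.6237 > 1 (redshift), so the source is receding.
λ'/λ₀ = √((1 + β)/(1 − β)) for a receding source ⇒ β = (r² − 1)/(r² + 1) with r = λ'/λ₀.
β = (2.6363 − 1)/(2.6363 + 1) ≈ 0.450.

0.450c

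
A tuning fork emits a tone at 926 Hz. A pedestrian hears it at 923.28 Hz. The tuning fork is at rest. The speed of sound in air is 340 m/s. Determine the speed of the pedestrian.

1.00 m/s

f' < f, so the pedestrian is receding.
f' = f · (v − v_o)/v ⇒ v_o = v · |f'/f − 1|.
v_o = 340 × |923.28/926 − 1| = 340 × 0.002937 ≈ 1.00 m/s.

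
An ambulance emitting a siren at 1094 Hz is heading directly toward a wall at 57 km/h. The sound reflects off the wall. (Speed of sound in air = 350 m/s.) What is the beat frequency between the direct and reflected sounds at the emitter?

57 km/h = 15.83 m/s.
The wall receives the sound from a moving source: f₁ = f₀ · v/(v − v_e) = 1094 × 350/334.17 ≈ 1145.8 Hz.
On the return leg the ambulance is a moving observer: f₂ = f₁ · (v + v_e)/v = 1145.8 × 365.83/350 ≈ 1197.7 Hz.
Equivalently f₂ = f₀ · (v + v_e)/(v − v_e).
Beat against the emitted tone: |f₂ − f₀| = 2v_e·f₀/(v − v_e) = 2 × 15.83 × 1094/334.17 ≈ 104 Hz.

104 Hz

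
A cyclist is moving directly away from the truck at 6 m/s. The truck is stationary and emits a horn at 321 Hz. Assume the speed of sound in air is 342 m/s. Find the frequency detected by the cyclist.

Moving observer, stationary source: f' = f · (v − v_o)/v.
f' = 321 × (342 − 6)/342 = 321 × 336/342 ≈ 315 Hz.

315 Hz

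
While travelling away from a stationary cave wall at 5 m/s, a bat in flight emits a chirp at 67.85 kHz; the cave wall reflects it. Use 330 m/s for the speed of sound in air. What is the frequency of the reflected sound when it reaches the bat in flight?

65.8 kHz

The cave wall receives the sound from a moving source: f₁ = f₀ · v/(v + v_e) = 67.85 × 330/335 ≈ 66.8 kHz.
On the return leg the bat in flight is a moving observer: f₂ = f₁ · (v − v_e)/v = 66.8 × 325/330 ≈ 65.8 kHz.
Equivalently f₂ = f₀ · (v − v_e)/(v + v_e).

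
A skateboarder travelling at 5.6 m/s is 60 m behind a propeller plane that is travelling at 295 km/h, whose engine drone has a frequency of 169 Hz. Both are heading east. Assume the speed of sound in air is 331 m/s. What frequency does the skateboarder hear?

295 km/h = 81.94 m/s.
The skateboarder is behind, so the propeller plane is moving away from it while the skateboarder is moving toward the propeller plane.
Both move, so f' = f · (v + v_o)/(v + v_s).
f' = 169 × (331 + 5.6)/(331 + 81.94) = 169 × 336.6/412.94 ≈ 138 Hz.

138 Hz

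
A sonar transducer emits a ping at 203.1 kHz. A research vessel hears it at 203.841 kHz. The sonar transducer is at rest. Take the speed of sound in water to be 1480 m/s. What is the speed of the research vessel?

f' > f, so the research vessel is approaching.
f' = f · (v + v_o)/v ⇒ v_o = v · |f'/f − 1|.
v_o = 1480 × |203.841/203.1 − 1| = 1480 × 0.003648 ≈ 5.4 m/s.

5.4 m/s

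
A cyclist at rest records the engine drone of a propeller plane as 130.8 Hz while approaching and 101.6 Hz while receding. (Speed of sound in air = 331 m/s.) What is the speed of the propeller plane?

f₁/f₂ = (v + v_s)/(v − v_s), so v_s = v · (f₁ − f₂)/(f₁ + f₂).
v_s = 331 × (130.8 − 101.6)/(130.8 + 101.6) = 331 × 29.2/232.4 ≈ 42 m/s.

42 m/s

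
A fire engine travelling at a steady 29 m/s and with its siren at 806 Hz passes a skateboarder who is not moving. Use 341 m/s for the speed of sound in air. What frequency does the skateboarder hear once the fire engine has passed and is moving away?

Receding: f₂ = f · v/(v + v_s) = 806 × 341/370 ≈ 743 Hz.

743 Hz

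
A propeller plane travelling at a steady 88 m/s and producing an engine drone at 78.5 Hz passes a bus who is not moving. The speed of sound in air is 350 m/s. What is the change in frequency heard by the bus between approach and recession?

42.1 Hz

Approaching: f₁ = f · v/(v − v_s) = 78.5 × 350/262 ≈ 104.9 Hz.
Receding: f₂ = f · v/(v + v_s) = 78.5 × 350/438 ≈ 62.7 Hz.
Drop: f₁ − f₂ = 2f·v·v_s/(v² − v_s²) = 2 × 78.5 × 350 × 88/(350² − 88²) ≈ 42.1 Hz.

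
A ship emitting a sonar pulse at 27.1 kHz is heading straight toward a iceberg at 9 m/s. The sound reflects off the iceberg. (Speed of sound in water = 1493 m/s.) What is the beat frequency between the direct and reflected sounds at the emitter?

The iceberg receives the sound from a moving source: f₁ = f₀ · v/(v − v_e) = 27.1 × 1493/1484 ≈ 27.264 kHz.
On the return leg the ship is a moving observer: f₂ = f₁ · (v + v_e)/v = 27.264 × 1502/1493 ≈ 27.429 kHz.
Equivalently f₂ = f₀ · (v + v_e)/(v − v_e).
Beat against the emitted tone (with f₀ = 27100 Hz): |f₂ − f₀| = 2v_e·f₀/(v − v_e) = 2 × 9 × 27100/1484 ≈ 329 Hz.

329 Hz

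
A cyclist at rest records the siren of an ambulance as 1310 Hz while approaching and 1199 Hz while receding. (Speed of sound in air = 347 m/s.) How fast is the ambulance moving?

15.4 m/s

f₁/f₂ = (v + v_s)/(v − v_s), so v_s = v · (f₁ − f₂)/(f₁ + f₂).
v_s = 347 × (1310 − 1199)/(1310 + 1199) = 347 × 111/2509 ≈ 15.4 m/s.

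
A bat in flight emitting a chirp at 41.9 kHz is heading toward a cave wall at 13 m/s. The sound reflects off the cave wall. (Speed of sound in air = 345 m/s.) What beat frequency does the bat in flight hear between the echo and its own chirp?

3281 Hz

The cave wall receives the sound from a moving source: f₁ = f₀ · v/(v − v_e) = 41.9 × 345/332 ≈ 43.54 kHz.
On the return leg the bat in flight is a moving observer: f₂ = f₁ · (v + v_e)/v = 43.54 × 358/345 ≈ 45.18 kHz.
Equivalently f₂ = f₀ · (v + v_e)/(v − v_e).
Beat against the emitted tone (with f₀ = 41900 Hz): |f₂ − f₀| = 2v_e·f₀/(v − v_e) = 2 × 13 × 41900/332 ≈ 3281 Hz.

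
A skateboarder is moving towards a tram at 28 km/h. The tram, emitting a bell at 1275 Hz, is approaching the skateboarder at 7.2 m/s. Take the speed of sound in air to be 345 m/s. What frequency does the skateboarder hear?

1332 Hz

28 km/h = 7.778 m/s.
General Doppler shift: f' = f · (v + v_o)/(v − v_s).
f' = 1275 × (345 + 7.778)/(345 − 7.2) = 1275 × 352.78/337.8 ≈ 1332 Hz.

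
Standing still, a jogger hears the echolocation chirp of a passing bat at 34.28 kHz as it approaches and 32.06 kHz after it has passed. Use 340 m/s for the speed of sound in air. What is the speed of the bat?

11.4 m/s

f₁/f₂ = (v + v_s)/(v − v_s), so v_s = v · (f₁ − f₂)/(f₁ + f₂).
v_s = 340 × (34.28 − 32.06)/(34.28 + 32.06) = 340 × 2.22/66.34 ≈ 11.4 m/s.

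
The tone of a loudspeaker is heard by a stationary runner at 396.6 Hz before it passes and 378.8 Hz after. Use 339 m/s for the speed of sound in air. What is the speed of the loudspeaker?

7.8 m/s

f₁/f₂ = (v + v_s)/(v − v_s), so v_s = v · (f₁ − f₂)/(f₁ + f₂).
v_s = 339 × (396.6 − 378.8)/(396.6 + 378.8) = 339 × 17.8/775.4 ≈ 7.8 m/s.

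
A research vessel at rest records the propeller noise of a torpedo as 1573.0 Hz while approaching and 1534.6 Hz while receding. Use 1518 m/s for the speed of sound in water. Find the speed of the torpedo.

f₁/f₂ = (v + v_s)/(v − v_s), so v_s = v · (f₁ − f₂)/(f₁ + f₂).
v_s = 1518 × (1573.0 − 1534.6)/(1573.0 + 1534.6) = 1518 × 38.4/3107.6 ≈ 18.8 m/s.

18.8 m/s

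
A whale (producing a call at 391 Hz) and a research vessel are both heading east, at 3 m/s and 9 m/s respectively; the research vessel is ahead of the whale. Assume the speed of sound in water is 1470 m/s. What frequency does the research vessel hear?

The research vessel is ahead, so the whale is moving toward it while the research vessel is moving away from the whale.
Both move, so f' = f · (v − v_o)/(v − v_s).
f' = 391 × (1470 − 9)/(1470 − 3) = 391 × 1461/1467 ≈ 389 Hz.

389 Hz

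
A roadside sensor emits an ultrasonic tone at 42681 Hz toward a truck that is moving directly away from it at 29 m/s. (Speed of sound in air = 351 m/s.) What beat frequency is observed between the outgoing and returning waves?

The truck first receives the wave as a moving observer: f₁ = f₀ · (v − u)/v = 42681 × (351 − 29)/351 ≈ 39155 Hz.
On reflection it acts as a source moving away from the stationary detector: f₂ = f₁ · v/(v + u) = 39155 × 351/380 ≈ 36167 Hz.
Equivalently f₂ = f₀ · (v − u)/(v + u).
Beat frequency: |f₂ − f₀| = 2u·f₀/(v + u) = 2 × 29 × 42681/380 ≈ 6514 Hz.

6514 Hz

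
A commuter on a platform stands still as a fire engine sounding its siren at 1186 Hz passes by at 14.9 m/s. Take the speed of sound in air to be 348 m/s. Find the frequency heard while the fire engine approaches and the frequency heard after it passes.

Approaching: f₁ = f · v/(v − v_s) = 1186 × 348/333.1 ≈ 1239 Hz.
Receding: f₂ = f · v/(v + v_s) = 1186 × 348/362.9 ≈ 1137 Hz.

1239 Hz approaching; 1137 Hz receding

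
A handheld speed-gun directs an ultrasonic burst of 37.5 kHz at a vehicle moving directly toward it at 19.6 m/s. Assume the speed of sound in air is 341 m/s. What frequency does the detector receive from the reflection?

42.1 kHz

The vehicle first receives the wave as a moving observer: f₁ = f₀ · (v + u)/v = 37.5 × (341 + 19.6)/341 ≈ 39.7 kHz.
On reflection it acts as a source moving toward the stationary detector: f₂ = f₁ · v/(v − u) = 39.7 × 341/321.4 ≈ 42.1 kHz.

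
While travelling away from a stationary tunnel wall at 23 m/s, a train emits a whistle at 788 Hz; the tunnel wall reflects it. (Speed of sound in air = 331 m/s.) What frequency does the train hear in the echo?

The tunnel wall receives the sound from a moving source: f₁ = f₀ · v/(v + v_e) = 788 × 331/354 ≈ 737 Hz.
On the return leg the train is a moving observer: f₂ = f₁ · (v − v_e)/v = 737 × 308/331 ≈ 686 Hz.
Equivalently f₂ = f₀ · (v − v_e)/(v + v_e).

686 Hz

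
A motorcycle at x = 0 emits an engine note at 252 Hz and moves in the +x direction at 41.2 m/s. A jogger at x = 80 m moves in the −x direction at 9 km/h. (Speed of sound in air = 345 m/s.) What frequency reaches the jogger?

288 Hz

9 km/h = 2.5 m/s.
The observer lies on the +x side, so the source is heading toward the observer and the observer is heading toward the source.
With source approaching and observer approaching, f' = f · (v + v_o)/(v − v_s).
f' = 252 × (345 + 2.5)/(345 − 41.2) = 252 × 347.5/303.8 ≈ 288 Hz.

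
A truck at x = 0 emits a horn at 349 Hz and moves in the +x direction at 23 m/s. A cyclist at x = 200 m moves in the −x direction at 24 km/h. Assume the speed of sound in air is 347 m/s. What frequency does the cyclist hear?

24 km/h = 6.667 m/s.
The observer lies on the +x side, so the source is heading toward the observer and the observer is heading toward the source.
Both move, so f' = f · (v + v_o)/(v − v_s).
f' = 349 × (347 + 6.667)/(347 − 23) = 349 × 353.67/324 ≈ 381 Hz.

381 Hz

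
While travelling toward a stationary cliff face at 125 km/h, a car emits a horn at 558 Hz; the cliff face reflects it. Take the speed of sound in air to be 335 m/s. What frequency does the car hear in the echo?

125 km/h = 34.72 m/s.
The cliff face receives the sound from a moving source: f₁ = f₀ · v/(v − v_e) = 558 × 335/300.28 ≈ 623 Hz.
On the return leg the car is a moving observer: f₂ = f₁ · (v + v_e)/v = 623 × 369.72/335 ≈ 687 Hz.

687 Hz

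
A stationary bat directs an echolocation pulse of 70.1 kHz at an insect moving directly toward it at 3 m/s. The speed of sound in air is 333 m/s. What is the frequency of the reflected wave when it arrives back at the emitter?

The insect first receives the wave as a moving observer: f₁ = f₀ · (v + u)/v = 70.1 × (333 + 3)/333 ≈ 70.7 kHz.
The reflection then acts as a moving source: f₂ = f₁ · v/(v − u) ≈ 71.4 kHz.

71.4 kHz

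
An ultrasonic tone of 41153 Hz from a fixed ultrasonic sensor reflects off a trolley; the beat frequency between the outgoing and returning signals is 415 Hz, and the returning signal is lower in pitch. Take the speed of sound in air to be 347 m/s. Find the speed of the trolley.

Double Doppler shift off a moving reflector: f₂ = f₀ · (v + u)/(v − u) (u > 0 toward emitter).
Returning signal is lower, so f₂ = f₀ − Δf = 41153 − 415 = 40738 Hz.
Rearranging, u = v · (f₂ − f₀)/(f₂ + f₀) = 347 × -415/81891 ≈ -1.76 m/s.
So the trolley is moving at 1.76 m/s away from the emitter.

1.76 m/s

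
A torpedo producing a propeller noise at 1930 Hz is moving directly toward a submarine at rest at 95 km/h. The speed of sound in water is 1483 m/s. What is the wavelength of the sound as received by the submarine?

75.5 cm

95 km/h = 26.39 m/s.
Moving source, stationary observer: f' = f · v/(v − v_s) since the source is approaching.
f' = 1930 × 1483/(1483 − 26.39) ≈ 1965 Hz.
λ' = v/f' = 1483/1964.97 ≈ 75.5 cm.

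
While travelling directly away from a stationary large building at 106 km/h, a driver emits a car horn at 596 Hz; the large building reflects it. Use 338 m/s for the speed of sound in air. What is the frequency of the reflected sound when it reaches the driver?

500 Hz

106 km/h = 29.44 m/s.
The large building receives the sound from a moving source: f₁ = f₀ · v/(v + v_e) = 596 × 338/367.44 ≈ 548 Hz.
On the return leg the driver is a moving observer: f₂ = f₁ · (v − v_e)/v = 548 × 308.56/338 ≈ 500 Hz.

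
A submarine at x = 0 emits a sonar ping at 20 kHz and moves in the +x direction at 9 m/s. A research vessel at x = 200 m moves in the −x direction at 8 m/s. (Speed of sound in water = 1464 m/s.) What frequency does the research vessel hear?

The observer lies on the +x side, so the source is heading toward the observer and the observer is heading toward the source.
General Doppler shift: f' = f · (v + v_o)/(v − v_s).
f' = 20 × (1464 + 8)/(1464 − 9) = 20 × 1472/1455 ≈ 20.2 kHz.

20.2 kHz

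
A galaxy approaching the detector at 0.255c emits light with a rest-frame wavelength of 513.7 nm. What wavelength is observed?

Relativistic Doppler for wavelength: λ' = λ₀ · √((1 − β)/(1 + β)).
λ' = 513.7 × √(0.7450/1.2550) = 513.7 × 0.77047 ≈ 395.8 nm.

395.8 nm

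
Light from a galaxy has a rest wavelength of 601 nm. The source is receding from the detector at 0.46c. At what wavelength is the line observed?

988.2 nm

Relativistic Doppler for wavelength: λ' = λ₀ · √((1 + β)/(1 − β)).
λ' = 601 × √(1.4600/0.5400) = 601 × 1.64429 ≈ 988.2 nm.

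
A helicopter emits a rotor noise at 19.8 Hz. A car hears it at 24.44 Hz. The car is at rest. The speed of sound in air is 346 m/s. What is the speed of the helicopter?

f' > f, so the helicopter is approaching.
f' = f · v/(v − v_s) ⇒ v_s = v · |1 − f/f'|.
v_s = 346 × |1 − 19.8/24.44| = 346 × 0.1899 ≈ 66 m/s.

66 m/s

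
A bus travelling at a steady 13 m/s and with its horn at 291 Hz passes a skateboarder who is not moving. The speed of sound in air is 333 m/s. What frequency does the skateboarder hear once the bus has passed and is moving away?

Receding: f₂ = f · v/(v + v_s) = 291 × 333/346 ≈ 280 Hz.

280 Hz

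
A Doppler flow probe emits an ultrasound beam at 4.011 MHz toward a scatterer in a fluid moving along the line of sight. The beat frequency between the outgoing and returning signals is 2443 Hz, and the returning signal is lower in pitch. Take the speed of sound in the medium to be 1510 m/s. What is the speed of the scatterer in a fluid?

0.46 m/s

Double Doppler shift off a moving reflector: f₂ = f₀ · (v + u)/(v − u) (u > 0 toward emitter).
Returning signal is lower, so f₂ = f₀ − Δf = 4011000 − 2443 = 4008557 Hz.
Rearranging, u = v · (f₂ − f₀)/(f₂ + f₀) = 1510 × -2443/8019557 ≈ -0.46 m/s.
So the scatterer in a fluid is moving at 0.46 m/s away from the emitter.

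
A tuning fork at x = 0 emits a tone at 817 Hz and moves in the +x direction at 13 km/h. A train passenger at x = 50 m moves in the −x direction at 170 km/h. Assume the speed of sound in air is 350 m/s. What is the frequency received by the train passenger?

937 Hz

13 km/h = 3.611 m/s; 170 km/h = 47.22 m/s.
The observer lies on the +x side, so the source is heading toward the observer and the observer is heading toward the source.
General Doppler shift: f' = f · (v + v_o)/(v − v_s).
f' = 817 × (350 + 47.22)/(350 − 3.611) = 817 × 397.22/346.39 ≈ 937 Hz.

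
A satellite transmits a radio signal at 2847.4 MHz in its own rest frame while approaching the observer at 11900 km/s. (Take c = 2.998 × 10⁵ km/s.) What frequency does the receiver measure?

2962.8 MHz

β = v/c = 11900/299800 = 0.0397.
Relativistic Doppler for frequency: f' = f₀ · √((1 + β)/(1 − β)).
f' = 2847.4 × √(1.0397/0.9603) = 2847.4 × 1.04051 ≈ 2962.8 MHz.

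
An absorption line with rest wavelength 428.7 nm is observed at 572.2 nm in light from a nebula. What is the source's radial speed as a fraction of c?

0.281c

λ'/λ₀ = 1.3347 > 1 (redshift), so the source is receding.
λ'/λ₀ = √((1 + β)/(1 − β)) for a receding source ⇒ β = (r² − 1)/(r² + 1) with r = λ'/λ₀.
β = (1.7815 − 1)/(1.7815 + 1) ≈ 0.281.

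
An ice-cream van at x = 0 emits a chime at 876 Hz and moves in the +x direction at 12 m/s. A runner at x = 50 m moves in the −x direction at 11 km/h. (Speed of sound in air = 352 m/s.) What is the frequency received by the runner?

915 Hz

11 km/h = 3.056 m/s.
The observer lies on the +x side, so the source is heading toward the observer and the observer is heading toward the source.
With source approaching and observer approaching, f' = f · (v + v_o)/(v − v_s).
f' = 876 × (352 + 3.056)/(352 − 12) = 876 × 355.06/340 ≈ 915 Hz.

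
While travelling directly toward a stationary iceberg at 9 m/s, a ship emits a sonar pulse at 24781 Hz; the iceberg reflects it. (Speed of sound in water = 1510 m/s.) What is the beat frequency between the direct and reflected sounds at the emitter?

The iceberg receives the sound from a moving source: f₁ = f₀ · v/(v − v_e) = 24781 × 1510/1501 ≈ 24930 Hz.
On the return leg the ship is a moving observer: f₂ = f₁ · (v + v_e)/v = 24930 × 1519/1510 ≈ 25078 Hz.
Equivalently f₂ = f₀ · (v + v_e)/(v − v_e).
Beat against the emitted tone: |f₂ − f₀| = 2v_e·f₀/(v − v_e) = 2 × 9 × 24781/1501 ≈ 297 Hz.

297 Hz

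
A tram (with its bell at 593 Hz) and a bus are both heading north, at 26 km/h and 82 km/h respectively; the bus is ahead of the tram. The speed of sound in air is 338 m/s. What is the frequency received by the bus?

565 Hz

26 km/h = 7.222 m/s; 82 km/h = 22.78 m/s.
The bus is ahead, so the tram is moving toward it while the bus is moving away from the tram.
General Doppler shift: f' = f · (v − v_o)/(v − v_s).
f' = 593 × (338 − 22.78)/(338 − 7.222) = 593 × 315.22/330.78 ≈ 565 Hz.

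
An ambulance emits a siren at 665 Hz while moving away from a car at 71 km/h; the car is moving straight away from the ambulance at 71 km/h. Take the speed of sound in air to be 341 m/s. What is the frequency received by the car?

592 Hz

71 km/h = 19.72 m/s; 71 km/h = 19.72 m/s.
With source receding and observer receding, f' = f · (v − v_o)/(v + v_s).
f' = 665 × (341 − 19.72)/(341 + 19.72) = 665 × 321.28/360.72 ≈ 592 Hz.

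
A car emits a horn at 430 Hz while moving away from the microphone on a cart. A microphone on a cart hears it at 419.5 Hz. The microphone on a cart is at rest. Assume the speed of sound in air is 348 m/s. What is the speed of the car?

8.7 m/s

f' = f · v/(v + v_s) ⇒ v_s = v · |1 − f/f'|.
v_s = 348 × |1 − 430/419.5| = 348 × 0.02503 ≈ 8.7 m/s.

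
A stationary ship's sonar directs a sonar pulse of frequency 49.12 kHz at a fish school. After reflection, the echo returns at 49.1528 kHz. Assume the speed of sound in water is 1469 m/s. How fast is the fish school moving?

Double Doppler shift off a moving reflector: f₂ = f₀ · (v + u)/(v − u) (u > 0 toward emitter).
Rearranging, u = v · (f₂ − f₀)/(f₂ + f₀) = 1469 × 0.0328/98.2728 ≈ 0.49 m/s.
So the fish school is moving at 0.49 m/s toward the emitter.

0.49 m/s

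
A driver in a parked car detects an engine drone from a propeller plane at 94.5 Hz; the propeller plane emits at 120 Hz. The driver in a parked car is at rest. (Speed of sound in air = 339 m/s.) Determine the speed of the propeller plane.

f' < f, so the propeller plane is receding.
f' = f · v/(v + v_s) ⇒ v_s = v · |1 − f/f'|.
v_s = 339 × |1 − 120/94.5| = 339 × 0.2698 ≈ 91 m/s.

91 m/s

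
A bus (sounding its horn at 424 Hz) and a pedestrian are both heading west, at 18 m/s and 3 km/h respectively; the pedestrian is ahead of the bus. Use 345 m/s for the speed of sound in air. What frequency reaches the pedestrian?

446 Hz

3 km/h = 0.8333 m/s.
The pedestrian is ahead, so the bus is moving toward it while the pedestrian is moving away from the bus.
With source approaching and observer receding, f' = f · (v − v_o)/(v − v_s).
f' = 424 × (345 − 0.8333)/(345 − 18) = 424 × 344.17/327 ≈ 446 Hz.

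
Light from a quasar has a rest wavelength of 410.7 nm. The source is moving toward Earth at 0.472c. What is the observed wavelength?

Relativistic Doppler for wavelength: λ' = λ₀ · √((1 − β)/(1 + β)).
λ' = 410.7 × √(0.5280/1.4720) = 410.7 × 0.59891 ≈ 246.0 nm.

246.0 nm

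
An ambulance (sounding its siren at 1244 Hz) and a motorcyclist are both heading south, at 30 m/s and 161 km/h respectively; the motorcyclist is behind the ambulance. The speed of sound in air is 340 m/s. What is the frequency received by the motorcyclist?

1293 Hz

161 km/h = 44.72 m/s.
The motorcyclist is behind, so the ambulance is moving away from it while the motorcyclist is moving toward the ambulance.
General Doppler shift: f' = f · (v + v_o)/(v + v_s).
f' = 1244 × (340 + 44.72)/(340 + 30) = 1244 × 384.72/370 ≈ 1293 Hz.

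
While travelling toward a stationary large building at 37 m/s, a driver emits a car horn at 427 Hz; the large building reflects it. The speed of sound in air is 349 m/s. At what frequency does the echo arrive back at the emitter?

528 Hz

The large building receives the sound from a moving source: f₁ = f₀ · v/(v − v_e) = 427 × 349/312 ≈ 478 Hz.
On the return leg the driver is a moving observer: f₂ = f₁ · (v + v_e)/v = 478 × 386/349 ≈ 528 Hz.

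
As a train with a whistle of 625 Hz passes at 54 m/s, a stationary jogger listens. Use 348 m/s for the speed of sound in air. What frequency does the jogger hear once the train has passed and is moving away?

Receding: f₂ = f · v/(v + v_s) = 625 × 348/402 ≈ 541 Hz.

541 Hz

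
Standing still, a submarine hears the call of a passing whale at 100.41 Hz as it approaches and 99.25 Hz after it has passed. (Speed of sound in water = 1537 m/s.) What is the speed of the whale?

8.9 m/s

f₁/f₂ = (v + v_s)/(v − v_s), so v_s = v · (f₁ − f₂)/(f₁ + f₂).
v_s = 1537 × (100.41 − 99.25)/(100.41 + 99.25) = 1537 × 1.16/199.66 ≈ 8.9 m/s.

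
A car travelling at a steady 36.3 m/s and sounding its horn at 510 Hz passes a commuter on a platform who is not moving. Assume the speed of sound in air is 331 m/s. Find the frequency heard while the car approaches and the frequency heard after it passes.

573 Hz approaching; 460 Hz receding

Approaching: f₁ = f · v/(v − v_s) = 510 × 331/294.7 ≈ 573 Hz.
Receding: f₂ = f · v/(v + v_s) = 510 × 331/367.3 ≈ 460 Hz.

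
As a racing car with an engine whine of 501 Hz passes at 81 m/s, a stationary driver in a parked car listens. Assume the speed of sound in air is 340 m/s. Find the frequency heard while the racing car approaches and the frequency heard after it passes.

Approaching: f₁ = f · v/(v − v_s) = 501 × 340/259 ≈ 658 Hz.
Receding: f₂ = f · v/(v + v_s) = 501 × 340/421 ≈ 405 Hz.

658 Hz approaching; 405 Hz receding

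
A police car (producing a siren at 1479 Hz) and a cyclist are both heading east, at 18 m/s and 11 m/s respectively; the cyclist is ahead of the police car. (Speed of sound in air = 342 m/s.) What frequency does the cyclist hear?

The cyclist is ahead, so the police car is moving toward it while the cyclist is moving away from the police car.
With source approaching and observer receding, f' = f · (v − v_o)/(v − v_s).
f' = 1479 × (342 − 11)/(342 − 18) = 1479 × 331/324 ≈ 1511 Hz.

1511 Hz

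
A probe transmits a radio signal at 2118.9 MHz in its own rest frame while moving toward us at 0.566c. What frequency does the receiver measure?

4025.0 MHz

Relativistic Doppler for frequency: f' = f₀ · √((1 + β)/(1 − β)).
f' = 2118.9 × √(1.5660/0.4340) = 2118.9 × 1.89955 ≈ 4025.0 MHz.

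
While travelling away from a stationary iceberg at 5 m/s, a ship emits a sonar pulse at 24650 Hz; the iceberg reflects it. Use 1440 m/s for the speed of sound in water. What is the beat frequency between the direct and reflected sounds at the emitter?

The iceberg receives the sound from a moving source: f₁ = f₀ · v/(v + v_e) = 24650 × 1440/1445 ≈ 24564.7 Hz.
On the return leg the ship is a moving observer: f₂ = f₁ · (v − v_e)/v = 24564.7 × 1435/1440 ≈ 24479.4 Hz.
Equivalently f₂ = f₀ · (v − v_e)/(v + v_e).
Beat against the emitted tone: |f₂ − f₀| = 2v_e·f₀/(v + v_e) = 2 × 5 × 24650/1445 ≈ 171 Hz.

171 Hz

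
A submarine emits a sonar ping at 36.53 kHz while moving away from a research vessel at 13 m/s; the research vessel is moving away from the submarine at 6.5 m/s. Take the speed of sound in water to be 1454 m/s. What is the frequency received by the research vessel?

36.0 kHz

Both move, so f' = f · (v − v_o)/(v + v_s).
f' = 36.53 × (1454 − 6.5)/(1454 + 13) = 36.53 × 1447.5/1467 ≈ 36.0 kHz.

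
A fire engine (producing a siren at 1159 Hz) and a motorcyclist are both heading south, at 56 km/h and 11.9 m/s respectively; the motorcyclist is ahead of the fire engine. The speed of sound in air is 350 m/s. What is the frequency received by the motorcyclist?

1172 Hz

56 km/h = 15.56 m/s.
The motorcyclist is ahead, so the fire engine is moving toward it while the motorcyclist is moving away from the fire engine.
Both move, so f' = f · (v − v_o)/(v − v_s).
f' = 1159 × (350 − 11.9)/(350 − 15.56) = 1159 × 338.1/334.44 ≈ 1172 Hz.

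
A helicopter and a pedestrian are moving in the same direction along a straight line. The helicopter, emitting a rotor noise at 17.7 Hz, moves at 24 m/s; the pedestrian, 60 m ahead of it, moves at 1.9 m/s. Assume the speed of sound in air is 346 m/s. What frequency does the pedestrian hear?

The pedestrian is ahead, so the helicopter is moving toward it while the pedestrian is moving away from the helicopter.
General Doppler shift: f' = f · (v − v_o)/(v − v_s).
f' = 17.7 × (346 − 1.9)/(346 − 24) = 17.7 × 344.1/322 ≈ 18.9 Hz.

18.9 Hz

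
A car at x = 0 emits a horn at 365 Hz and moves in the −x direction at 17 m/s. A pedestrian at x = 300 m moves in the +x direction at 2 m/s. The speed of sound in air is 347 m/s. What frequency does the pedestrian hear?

346 Hz

The observer lies on the +x side, so the source is heading away from the observer and the observer is heading away from the source.
Both move, so f' = f · (v − v_o)/(v + v_s).
f' = 365 × (347 − 2)/(347 + 17) = 365 × 345/364 ≈ 346 Hz.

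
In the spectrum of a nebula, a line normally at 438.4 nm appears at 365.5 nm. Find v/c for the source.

λ'/λ₀ = 0.8337 < 1 (blueshift), so the source is approaching.
λ'/λ₀ = √((1 − β)/(1 + β)) for an approaching source ⇒ β = (1 − r²)/(1 + r²) with r = λ'/λ₀.
β = (1 − 0.6951)/(1 + 0.6951) ≈ 0.180.

0.180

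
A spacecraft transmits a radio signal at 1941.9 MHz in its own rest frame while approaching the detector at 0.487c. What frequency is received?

Relativistic Doppler for frequency: f' = f₀ · √((1 + β)/(1 − β)).
f' = 1941.9 × √(1.4870/0.5130) = 1941.9 × 1.70254 ≈ 3306.2 MHz.

3306.2 MHz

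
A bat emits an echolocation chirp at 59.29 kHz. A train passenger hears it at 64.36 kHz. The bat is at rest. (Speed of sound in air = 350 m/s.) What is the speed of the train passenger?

f' > f, so the train passenger is approaching.
f' = f · (v + v_o)/v ⇒ v_o = v · |f'/f − 1|.
v_o = 350 × |64.36/59.29 − 1| = 350 × 0.08551 ≈ 30 m/s.

30 m/s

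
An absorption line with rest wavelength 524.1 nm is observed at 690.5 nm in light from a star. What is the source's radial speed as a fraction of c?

λ'/λ₀ = 1.3175 > 1 (redshift), so the source is receding.
λ'/λ₀ = √((1 + β)/(1 − β)) for a receding source ⇒ β = (r² − 1)/(r² + 1) with r = λ'/λ₀.
β = (1.7358 − 1)/(1.7358 + 1) ≈ 0.269.

0.269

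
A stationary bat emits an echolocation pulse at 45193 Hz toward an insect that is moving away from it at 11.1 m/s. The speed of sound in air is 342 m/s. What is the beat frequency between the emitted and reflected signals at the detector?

2841 Hz

At the insect (a moving observer), f₁ = f₀ · (v − u)/v = 45193 × 330.9/342 ≈ 43726 Hz.
The reflection then acts as a moving source: f₂ = f₁ · v/(v + u) ≈ 42352 Hz.
Beat frequency: |f₂ − f₀| = 2u·f₀/(v + u) = 2 × 11.1 × 45193/353.1 ≈ 2841 Hz.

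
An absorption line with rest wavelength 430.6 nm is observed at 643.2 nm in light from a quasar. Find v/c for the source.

λ'/λ₀ = 1.4937 > 1 (redshift), so the source is receding.
λ'/λ₀ = √((1 + β)/(1 − β)) for a receding source ⇒ β = (r² − 1)/(r² + 1) with r = λ'/λ₀.
β = (2.2312 − 1)/(2.2312 + 1) ≈ 0.381.

0.381c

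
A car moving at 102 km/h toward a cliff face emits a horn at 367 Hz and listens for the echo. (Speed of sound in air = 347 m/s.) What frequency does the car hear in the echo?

432 Hz

102 km/h = 28.33 m/s.
The cliff face receives the sound from a moving source: f₁ = f₀ · v/(v − v_e) = 367 × 347/318.67 ≈ 400 Hz.
On the return leg the car is a moving observer: f₂ = f₁ · (v + v_e)/v = 400 × 375.33/347 ≈ 432 Hz.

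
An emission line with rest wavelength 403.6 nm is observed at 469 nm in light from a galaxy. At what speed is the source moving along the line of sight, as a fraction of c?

0.149c

λ'/λ₀ = 1.1620 > 1 (redshift), so the source is receding.
λ'/λ₀ = √((1 + β)/(1 − β)) for a receding source ⇒ β = (r² − 1)/(r² + 1) with r = λ'/λ₀.
β = (1.3503 − 1)/(1.3503 + 1) ≈ 0.149.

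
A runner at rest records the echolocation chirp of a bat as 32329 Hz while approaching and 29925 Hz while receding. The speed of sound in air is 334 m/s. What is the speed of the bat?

12.9 m/s

f₁/f₂ = (v + v_s)/(v − v_s), so v_s = v · (f₁ − f₂)/(f₁ + f₂).
v_s = 334 × (32329 − 29925)/(32329 + 29925) = 334 × 2404/62254 ≈ 12.9 m/s.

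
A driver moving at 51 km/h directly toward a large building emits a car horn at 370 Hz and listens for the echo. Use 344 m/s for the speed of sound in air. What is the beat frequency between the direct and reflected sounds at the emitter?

51 km/h = 14.17 m/s.
The large building receives the sound from a moving source: f₁ = f₀ · v/(v − v_e) = 370 × 344/329.83 ≈ 385.9 Hz.
On the return leg the driver is a moving observer: f₂ = f₁ · (v + v_e)/v = 385.9 × 358.17/344 ≈ 401.8 Hz.
Beat against the emitted tone: |f₂ − f₀| = 2v_e·f₀/(v − v_e) = 2 × 14.17 × 370/329.83 ≈ 31.8 Hz.

31.8 Hz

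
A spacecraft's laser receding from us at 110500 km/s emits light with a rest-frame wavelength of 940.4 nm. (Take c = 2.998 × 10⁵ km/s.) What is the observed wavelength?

1384.5 nm

β = v/c = 110500/299800 = 0.3686.
Relativistic Doppler for wavelength: λ' = λ₀ · √((1 + β)/(1 − β)).
λ' = 940.4 × √(1.3686/0.6314) = 940.4 × 1.47223 ≈ 1384.5 nm.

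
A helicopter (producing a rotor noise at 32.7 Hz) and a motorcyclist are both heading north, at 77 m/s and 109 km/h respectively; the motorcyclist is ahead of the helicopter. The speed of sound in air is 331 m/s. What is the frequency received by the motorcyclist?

38.7 Hz

109 km/h = 30.28 m/s.
The motorcyclist is ahead, so the helicopter is moving toward it while the motorcyclist is moving away from the helicopter.
With source approaching and observer receding, f' = f · (v − v_o)/(v − v_s).
f' = 32.7 × (331 − 30.28)/(331 − 77) = 32.7 × 300.72/254 ≈ 38.7 Hz.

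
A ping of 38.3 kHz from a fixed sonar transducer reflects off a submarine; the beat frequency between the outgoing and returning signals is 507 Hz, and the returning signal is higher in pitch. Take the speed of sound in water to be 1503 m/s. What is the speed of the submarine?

9.9 m/s

Double Doppler shift off a moving reflector: f₂ = f₀ · (v + u)/(v − u) (u > 0 toward emitter).
Returning signal is higher, so f₂ = f₀ + Δf = 38300 + 507 = 38807 Hz.
Rearranging, u = v · (f₂ − f₀)/(f₂ + f₀) = 1503 × 507/77107 ≈ 9.9 m/s.
So the submarine is moving at 9.9 m/s toward the emitter.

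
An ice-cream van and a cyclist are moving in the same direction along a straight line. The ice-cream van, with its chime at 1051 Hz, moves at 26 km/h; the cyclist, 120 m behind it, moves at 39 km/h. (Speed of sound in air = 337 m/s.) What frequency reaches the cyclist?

26 km/h = 7.222 m/s; 39 km/h = 10.83 m/s.
The cyclist is behind, so the ice-cream van is moving away from it while the cyclist is moving toward the ice-cream van.
Both move, so f' = f · (v + v_o)/(v + v_s).
f' = 1051 × (337 + 10.83)/(337 + 7.222) = 1051 × 347.83/344.22 ≈ 1062 Hz.

1062 Hz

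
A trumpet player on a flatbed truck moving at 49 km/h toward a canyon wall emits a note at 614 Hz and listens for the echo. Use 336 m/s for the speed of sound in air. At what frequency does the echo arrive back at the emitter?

666 Hz

49 km/h = 13.61 m/s.
The canyon wall receives the sound from a moving source: f₁ = f₀ · v/(v − v_e) = 614 × 336/322.39 ≈ 640 Hz.
On the return leg the trumpet player on a flatbed truck is a moving observer: f₂ = f₁ · (v + v_e)/v = 640 × 349.61/336 ≈ 666 Hz.
Equivalently f₂ = f₀ · (v + v_e)/(v − v_e).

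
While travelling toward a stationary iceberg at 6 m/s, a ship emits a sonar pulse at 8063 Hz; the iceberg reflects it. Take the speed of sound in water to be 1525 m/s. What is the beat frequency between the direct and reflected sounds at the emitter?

64 Hz

The iceberg receives the sound from a moving source: f₁ = f₀ · v/(v − v_e) = 8063 × 1525/1519 ≈ 8094.8 Hz.
On the return leg the ship is a moving observer: f₂ = f₁ · (v + v_e)/v = 8094.8 × 1531/1525 ≈ 8126.7 Hz.
Beat against the emitted tone: |f₂ − f₀| = 2v_e·f₀/(v − v_e) = 2 × 6 × 8063/1519 ≈ 64 Hz.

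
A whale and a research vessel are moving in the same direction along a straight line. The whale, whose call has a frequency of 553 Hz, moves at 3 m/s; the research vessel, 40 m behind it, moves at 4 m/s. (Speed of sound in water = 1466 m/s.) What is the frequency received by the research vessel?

553 Hz

The research vessel is behind, so the whale is moving away from it while the research vessel is moving toward the whale.
General Doppler shift: f' = f · (v + v_o)/(v + v_s).
f' = 553 × (1466 + 4)/(1466 + 3) = 553 × 1470/1469 ≈ 553 Hz.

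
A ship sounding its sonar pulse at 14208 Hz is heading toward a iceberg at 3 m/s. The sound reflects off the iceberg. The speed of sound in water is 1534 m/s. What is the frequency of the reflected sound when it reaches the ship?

14264 Hz

The iceberg receives the sound from a moving source: f₁ = f₀ · v/(v − v_e) = 14208 × 1534/1531 ≈ 14236 Hz.
On the return leg the ship is a moving observer: f₂ = f₁ · (v + v_e)/v = 14236 × 1537/1534 ≈ 14264 Hz.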